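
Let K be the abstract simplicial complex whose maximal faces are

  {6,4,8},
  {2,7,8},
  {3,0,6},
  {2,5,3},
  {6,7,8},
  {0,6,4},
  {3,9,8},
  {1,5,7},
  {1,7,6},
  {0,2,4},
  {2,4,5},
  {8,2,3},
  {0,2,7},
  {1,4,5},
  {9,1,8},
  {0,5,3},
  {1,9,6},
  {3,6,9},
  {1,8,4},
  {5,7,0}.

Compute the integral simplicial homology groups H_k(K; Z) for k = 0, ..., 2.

H_0 = Z,  H_1 = Z ⊕ Z/2Z,  H_2 = 0.

Order the vertices as 0 < 1 < 2 < 3 < 4 < 5 < 6 < 7 < 8 < 9. Listing each simplex with vertices in this order, K has dimension 2 with simplices:

  0-simplices (10): [0], [1], [2], [3], [4], [5], [6], [7], [8], [9]
  1-simplices (30): (30 of them)
  2-simplices (20): (20 of them)

giving chain groups C_0 ≅ Z^10, C_1 ≅ Z^30, C_2 ≅ Z^20.

Boundary ∂_1: C_1 → C_0 maps an edge to its endpoints' difference, ∂[p,q] = q − p. For instance
  ∂[3,6] = [6] − [3].
The resulting 10×30 matrix has rank 9, and its Smith normal form has invariant factors (1,1,1,1,1,1,1,1,1).

Boundary ∂_2: C_2 → C_1 acts by ∂[p,q,r] = [q,r] − [p,r] + [p,q]. For instance
  ∂[0,2,7] = [2,7] − [0,7] + [0,2],
  ∂[2,7,8] = [7,8] − [2,8] + [2,7].
This gives a 30×20 integer matrix of rank 20; reducing to Smith normal form yields diagonal entries (1,1,1,1,1,1,1,1,1,1,1,1,1,1,1,1,1,1,1,2).

Now H_k = ker ∂_k / im ∂_{k+1}, so:

  H_0: rank C_0 − rank ∂_1 = 10 − 9 = 1, and the invariant factors of ∂_1 are all 1, so H_0 = Z.
  H_1: rank ker ∂_1 − rank ∂_2 = (30 − 9) − 20 = 1, and ∂_2 has invariant factor 2 > 1, so H_1 = Z ⊕ Z/2Z.
  H_2: rank ker ∂_2 − rank ∂_3 = (20 − 20) − 0 = 0, and there is no ∂_3, so H_2 = 0.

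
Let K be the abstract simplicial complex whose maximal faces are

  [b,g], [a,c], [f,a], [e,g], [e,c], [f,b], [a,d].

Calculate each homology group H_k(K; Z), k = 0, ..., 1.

Take the total order a < b < c < d < e < f < g on the vertex set. Then K (dimension 1) consists of the simplices:

  0-simplices (7): a, b, c, d, e, f, g
  1-simplices (7): ac, ad, af, bf, bg, ce, eg

giving chain groups C_0 ≅ Z^7, C_1 ≅ Z^7.

∂_1: C_1 → C_0 sends each edge [p,q] (with p < q) to q − p. For instance
  ∂ce = e − c.
The resulting 7×7 matrix has rank 6, and its Smith normal form has invariant factors (1,1,1,1,1,1).

Computing H_k = (kernel of ∂_k) / (image of ∂_{k+1}):

  H_0: rank C_0 − rank ∂_1 = 7 − 6 = 1, and the invariant factors of ∂_1 are all 1, so H_0 ≅ Z.
  H_1: rank ker ∂_1 − rank ∂_2 = (7 − 6) − 0 = 1, and there is no ∂_2, so H_1 ≅ Z.

H_0 ≅ Z,  H_1 ≅ Z.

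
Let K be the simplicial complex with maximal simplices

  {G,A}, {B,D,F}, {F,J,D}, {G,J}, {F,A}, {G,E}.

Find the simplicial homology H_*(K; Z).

H_0 ≅ Z,  H_1 ≅ Z,  H_2 = 0.

K has 7 vertices, 9 edges, 2 triangles.
rank ∂_0 = 0, rank ∂_1 = 6 ⇒ b_0 = 7 − 0 − 6 = 1; all invariant factors of ∂_1 are 1 so no torsion. So H_0 = Z.
rank ∂_1 = 6, rank ∂_2 = 2 ⇒ b_1 = 9 − 6 − 2 = 1; all invariant factors of ∂_2 are 1 so no torsion. So H_1 = Z.
rank ∂_2 = 2, rank ∂_3 = 0 ⇒ b_2 = 2 − 2 − 0 = 0. So H_2 = 0.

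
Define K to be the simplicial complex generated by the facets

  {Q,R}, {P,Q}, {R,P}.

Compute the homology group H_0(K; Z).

H_0 ≅ Z.

We work with the vertex ordering P < Q < R. The simplices of K, each written with vertices in increasing order, are:

  0-simplices (3): P, Q, R
  1-simplices (3): PQ, PR, QR

so the chain groups are C_0 ≅ Z^3, C_1 ≅ Z^3.

Boundary ∂_1: C_1 → C_0 sends each edge [p,q] (with p < q) to q − p.
The resulting 3×3 matrix has rank 2, and its Smith normal form has invariant factors (1,1).

Now H_k = ker ∂_k / im ∂_{k+1}, so:

  H_0: rank C_0 − rank ∂_1 = 3 − 2 = 1, and the invariant factors of ∂_1 are all 1, so H_0 = Z.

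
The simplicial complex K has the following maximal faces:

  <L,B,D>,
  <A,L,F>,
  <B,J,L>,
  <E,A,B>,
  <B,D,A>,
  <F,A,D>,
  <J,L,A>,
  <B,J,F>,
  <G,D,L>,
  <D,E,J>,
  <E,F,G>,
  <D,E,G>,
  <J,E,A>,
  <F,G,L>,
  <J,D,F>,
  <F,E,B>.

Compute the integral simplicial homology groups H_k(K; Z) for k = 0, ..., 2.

H_0 ≅ Z,  H_1 ≅ Z^2,  H_2 ≅ Z.

We work with the vertex ordering A < B < D < E < F < G < J < L. The simplices of K, each written with vertices in increasing order, are:

  0-simplices (8): A, B, D, E, F, G, J, L
  1-simplices (24): AB, AD, AE, AF, AJ, AL, BD, BE, BF, BJ, BL, DE, DF, DG, DJ, DL, EF, EG, EJ, FG, FJ, FL, GL, JL
  2-simplices (16): ABD, ABE, ADF, AEJ, AFL, AJL, BDL, BEF, BFJ, BJL, DEG, DEJ, DFJ, DGL, EFG, FGL

giving chain groups C_0 ≅ Z^8, C_1 ≅ Z^24, C_2 ≅ Z^16.

The boundary map ∂_1: C_1 → C_0 maps an edge to its endpoints' difference, ∂[p,q] = q − p. For instance
  ∂BF = F − B.
The resulting 8×24 matrix has rank 7, and its Smith normal form has invariant factors (1,1,1,1,1,1,1).

∂_2: C_2 → C_1 maps a triangle to the signed sum of its edges. For instance
  ∂ABE = BE − AE + AB,
  ∂ABD = BD − AD + AB.
The 24×16 boundary matrix has rank 15 and Smith normal form diag(1,1,1,1,1,1,1,1,1,1,1,1,1,1,1).

Now H_k = ker ∂_k / im ∂_{k+1}, so:

  H_0: rank C_0 − rank ∂_1 = 8 − 7 = 1, and the invariant factors of ∂_1 are all 1, so H_0 ≅ Z.
  H_1: rank ker ∂_1 − rank ∂_2 = (24 − 7) − 15 = 2, and the invariant factors of ∂_2 are all 1, so H_1 ≅ Z^2.
  H_2: rank ker ∂_2 − rank ∂_3 = (16 − 15) − 0 = 1, and there is no ∂_3, so H_2 ≅ Z.

(K is a triangulation of the torus T^2.)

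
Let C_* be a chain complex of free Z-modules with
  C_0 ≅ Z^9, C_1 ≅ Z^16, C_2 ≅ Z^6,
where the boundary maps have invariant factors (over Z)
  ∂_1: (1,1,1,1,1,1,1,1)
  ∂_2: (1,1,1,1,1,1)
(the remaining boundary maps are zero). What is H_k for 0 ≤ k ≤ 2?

H_0: b_0 = 9 − 0 − 8 = 1; torsion from ∂_1 factors > 1: none. So H_0 = Z.
H_1: b_1 = 16 − 8 − 6 = 2; torsion from ∂_2 factors > 1: none. So H_1 = Z^2.
H_2: b_2 = 6 − 6 − 0 = 0; torsion from ∂_3 factors > 1: none. So H_2 = 0.

H_0 = Z,  H_1 = Z^2,  H_2 = 0.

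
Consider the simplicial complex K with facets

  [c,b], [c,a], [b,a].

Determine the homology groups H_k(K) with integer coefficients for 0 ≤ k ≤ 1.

We work with the vertex ordering a < b < c. The simplices of K, each written with vertices in increasing order, are:

  0-simplices (3): a, b, c
  1-simplices (3): ab, ac, bc

giving chain groups C_0 ≅ Z^3, C_1 ≅ Z^3.

∂_1: C_1 → C_0 maps an edge to its endpoints' difference, ∂[p,q] = q − p. For instance
  ∂ac = c − a.
This gives a 3×3 integer matrix of rank 2; reducing to Smith normal form yields diagonal entries (1,1).

Now H_k = ker ∂_k / im ∂_{k+1}, so:

  H_0: rank C_0 − rank ∂_1 = 3 − 2 = 1, and the invariant factors of ∂_1 are all 1, so H_0 = Z.
  H_1: rank ker ∂_1 − rank ∂_2 = (3 − 2) − 0 = 1, and there is no ∂_2, so H_1 = Z.

As a check, the Euler characteristic is 3 − 3 = 0, which agrees with 1 − 1 = 0.

H_0 = Z,  H_1 = Z.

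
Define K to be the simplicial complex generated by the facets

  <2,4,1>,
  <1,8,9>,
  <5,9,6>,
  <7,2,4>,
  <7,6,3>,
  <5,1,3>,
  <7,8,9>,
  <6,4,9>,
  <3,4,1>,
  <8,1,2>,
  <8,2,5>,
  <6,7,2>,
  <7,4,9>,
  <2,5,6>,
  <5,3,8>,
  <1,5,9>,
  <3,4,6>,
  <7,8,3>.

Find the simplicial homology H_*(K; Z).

Take the total order 1 < 2 < 3 < 4 < 5 < 6 < 7 < 8 < 9 on the vertex set. Then K (dimension 2) consists of the simplices:

  0-simplices (9): [1], [2], [3], [4], [5], [6], [7], [8], [9]
  1-simplices (27): (27 of them)
  2-simplices (18): [1,2,4], [1,2,8], [1,3,4], [1,3,5], [1,5,9], [1,8,9], [2,4,7], [2,5,6], [2,5,8], [2,6,7], [3,4,6], [3,5,8], [3,6,7], [3,7,8], [4,6,9], [4,7,9], [5,6,9], [7,8,9]

Hence C_0 ≅ Z^9, C_1 ≅ Z^27, C_2 ≅ Z^18.

The boundary map ∂_1: C_1 → C_0 sends each edge [p,q] (with p < q) to q − p. For instance
  ∂[4,6] = [6] − [4].
This gives a 9×27 integer matrix of rank 8; reducing to Smith normal form yields diagonal entries (1,1,1,1,1,1,1,1).

The boundary map ∂_2: C_2 → C_1 acts by ∂[p,q,r] = [q,r] − [p,r] + [p,q]. For instance
  ∂[4,6,9] = [6,9] − [4,9] + [4,6],
  ∂[1,8,9] = [8,9] − [1,9] + [1,8].
This gives a 27×18 integer matrix of rank 18; reducing to Smith normal form yields diagonal entries (1,1,1,1,1,1,1,1,1,1,1,1,1,1,1,1,1,2).

Computing H_k = (kernel of ∂_k) / (image of ∂_{k+1}):

  H_0: rank C_0 − rank ∂_1 = 9 − 8 = 1, and the invariant factors of ∂_1 are all 1, so H_0 ≅ Z.
  H_1: rank ker ∂_1 − rank ∂_2 = (27 − 8) − 18 = 1, and ∂_2 has invariant factor 2 > 1, so H_1 ≅ Z ⊕ Z_2.
  H_2: rank ker ∂_2 − rank ∂_3 = (18 − 18) − 0 = 0, and there is no ∂_3, so H_2 ≅ 0.

H_0 = Z,  H_1 = Z ⊕ Z_2,  H_2 = 0.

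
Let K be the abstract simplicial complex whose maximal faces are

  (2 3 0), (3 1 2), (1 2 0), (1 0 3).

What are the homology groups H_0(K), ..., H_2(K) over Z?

H_0 = Z,  H_1 = 0,  H_2 = Z.

Take the total order 0 < 1 < 2 < 3 on the vertex set. Then K (dimension 2) consists of the simplices:

  0-simplices (4): [0], [1], [2], [3]
  1-simplices (6): [0,1], [0,2], [0,3], [1,2], [1,3], [2,3]
  2-simplices (4): [0,1,2], [0,1,3], [0,2,3], [1,2,3]

giving chain groups C_0 ≅ Z^4, C_1 ≅ Z^6, C_2 ≅ Z^4.

The boundary map ∂_1: C_1 → C_0 sends each edge [p,q] (with p < q) to q − p. For instance
  ∂[2,3] = [3] − [2].
The 4×6 boundary matrix has rank 3 and Smith normal form diag(1,1,1).

Boundary ∂_2: C_2 → C_1 sends each 2-simplex [p,q,r] to [q,r] − [p,r] + [p,q]. For instance
  ∂[1,2,3] = [2,3] − [1,3] + [1,2],
  ∂[0,2,3] = [2,3] − [0,3] + [0,2].
This gives a 6×4 integer matrix of rank 3; reducing to Smith normal form yields diagonal entries (1,1,1).

Reading off H_k = ker ∂_k / im ∂_{k+1}:

  H_0: rank C_0 − rank ∂_1 = 4 − 3 = 1, and the invariant factors of ∂_1 are all 1, so H_0 = Z.
  H_1: rank ker ∂_1 − rank ∂_2 = (6 − 3) − 3 = 0, and the invariant factors of ∂_2 are all 1, so H_1 = 0.
  H_2: rank ker ∂_2 − rank ∂_3 = (4 − 3) − 0 = 1, and there is no ∂_3, so H_2 = Z.

As a check, the Euler characteristic is 4 − 6 + 4 = 2, which agrees with 1 − 0 + 1 = 2.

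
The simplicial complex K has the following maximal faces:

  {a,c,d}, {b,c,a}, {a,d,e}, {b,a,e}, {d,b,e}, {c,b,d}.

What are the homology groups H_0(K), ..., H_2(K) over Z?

H_0 ≅ Z,  H_1 = 0,  H_2 ≅ Z.

Order the vertices as a < b < c < d < e. Listing each simplex with vertices in this order, K has dimension 2 with simplices:

  0-simplices (5): a, b, c, d, e
  1-simplices (9): ab, ac, ad, ae, bc, bd, be, cd, de
  2-simplices (6): abc, abe, acd, ade, bcd, bde

so the chain groups are C_0 ≅ Z^5, C_1 ≅ Z^9, C_2 ≅ Z^6.

Boundary ∂_1: C_1 → C_0 sends each edge [p,q] (with p < q) to q − p. For instance
  ∂be = e − b.
The 5×9 boundary matrix has rank 4 and Smith normal form diag(1,1,1,1).

Boundary ∂_2: C_2 → C_1 sends each 2-simplex [p,q,r] to [q,r] − [p,r] + [p,q]. For instance
  ∂abe = be − ae + ab,
  ∂ade = de − ae + ad.
As a 9×6 matrix over Z this has rank 5, with invariant factors (1,1,1,1,1).

Computing H_k = (kernel of ∂_k) / (image of ∂_{k+1}):

  H_0: rank C_0 − rank ∂_1 = 5 − 4 = 1, and the invariant factors of ∂_1 are all 1, so H_0 ≅ Z.
  H_1: rank ker ∂_1 − rank ∂_2 = (9 − 4) − 5 = 0, and the invariant factors of ∂_2 are all 1, so H_1 ≅ 0.
  H_2: rank ker ∂_2 − rank ∂_3 = (6 − 5) − 0 = 1, and there is no ∂_3, so H_2 ≅ Z.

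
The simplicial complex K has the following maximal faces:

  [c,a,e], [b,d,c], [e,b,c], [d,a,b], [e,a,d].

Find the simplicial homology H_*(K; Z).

H_0 ≅ Z,  H_1 ≅ Z,  H_2 = 0.

We work with the vertex ordering a < b < c < d < e. The simplices of K, each written with vertices in increasing order, are:

  0-simplices (5): a, b, c, d, e
  1-simplices (10): ab, ac, ad, ae, bc, bd, be, cd, ce, de
  2-simplices (5): abd, ace, ade, bcd, bce

giving chain groups C_0 ≅ Z^5, C_1 ≅ Z^10, C_2 ≅ Z^5.

∂_1: C_1 → C_0 maps an edge to its endpoints' difference, ∂[p,q] = q − p. For instance
  ∂bc = c − b.
This gives a 5×10 integer matrix of rank 4; reducing to Smith normal form yields diagonal entries (1,1,1,1).

The boundary map ∂_2: C_2 → C_1 maps a triangle to the signed sum of its edges. For instance
  ∂ace = ce − ae + ac,
  ∂bcd = cd − bd + bc.
As a 10×5 matrix over Z this has rank 5, with invariant factors (1,1,1,1,1).

From H_k ≅ ker(∂_k) / im(∂_{k+1}) we obtain:

  H_0: rank C_0 − rank ∂_1 = 5 − 4 = 1, and the invariant factors of ∂_1 are all 1, so H_0 = Z.
  H_1: rank ker ∂_1 − rank ∂_2 = (10 − 4) − 5 = 1, and the invariant factors of ∂_2 are all 1, so H_1 = Z.
  H_2: rank ker ∂_2 − rank ∂_3 = (5 − 5) − 0 = 0, and there is no ∂_3, so H_2 = 0.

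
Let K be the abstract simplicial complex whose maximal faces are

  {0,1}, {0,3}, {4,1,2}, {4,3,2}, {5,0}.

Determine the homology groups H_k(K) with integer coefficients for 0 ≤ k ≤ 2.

H_0 ≅ Z,  H_1 ≅ Z,  H_2 = 0.

Order the vertices as 0 < 1 < 2 < 3 < 4 < 5. Listing each simplex with vertices in this order, K has dimension 2 with simplices:

  0-simplices (6): [0], [1], [2], [3], [4], [5]
  1-simplices (8): [0,1], [0,3], [0,5], [1,2], [1,4], [2,3], [2,4], [3,4]
  2-simplices (2): [1,2,4], [2,3,4]

giving chain groups C_0 ≅ Z^6, C_1 ≅ Z^8, C_2 ≅ Z^2.

Boundary ∂_1: C_1 → C_0 sends each edge [p,q] (with p < q) to q − p. For instance
  ∂[0,1] = [1] − [0].
As a 6×8 matrix over Z this has rank 5, with invariant factors (1,1,1,1,1).

∂_2: C_2 → C_1 sends each 2-simplex [p,q,r] to [q,r] − [p,r] + [p,q]. For instance
  ∂[2,3,4] = [3,4] − [2,4] + [2,3],
  ∂[1,2,4] = [2,4] − [1,4] + [1,2].
The resulting 8×2 matrix has rank 2, and its Smith normal form has invariant factors (1,1).

Reading off H_k = ker ∂_k / im ∂_{k+1}:

  H_0: rank C_0 − rank ∂_1 = 6 − 5 = 1, and the invariant factors of ∂_1 are all 1, so H_0 = Z.
  H_1: rank ker ∂_1 − rank ∂_2 = (8 − 5) − 2 = 1, and the invariant factors of ∂_2 are all 1, so H_1 = Z.
  H_2: rank ker ∂_2 − rank ∂_3 = (2 − 2) − 0 = 0, and there is no ∂_3, so H_2 = 0.

As a check, the Euler characteristic is 6 − 8 + 2 = 0, which agrees with 1 − 1 + 0 = 0.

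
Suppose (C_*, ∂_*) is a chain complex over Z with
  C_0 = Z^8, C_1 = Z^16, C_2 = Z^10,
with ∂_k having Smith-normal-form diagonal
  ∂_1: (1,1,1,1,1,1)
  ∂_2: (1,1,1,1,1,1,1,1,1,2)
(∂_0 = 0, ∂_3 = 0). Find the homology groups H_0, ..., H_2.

H_0 ≅ Z^2,  H_1 ≅ Z_2,  H_2 = 0.

H_0: b_0 = 8 − 0 − 6 = 2; torsion from ∂_1 factors > 1: none. So H_0 ≅ Z^2.
H_1: b_1 = 16 − 6 − 10 = 0; torsion from ∂_2 factors > 1: [2]. So H_1 ≅ Z_2.
H_2: b_2 = 10 − 10 − 0 = 0; torsion from ∂_3 factors > 1: none. So H_2 ≅ 0.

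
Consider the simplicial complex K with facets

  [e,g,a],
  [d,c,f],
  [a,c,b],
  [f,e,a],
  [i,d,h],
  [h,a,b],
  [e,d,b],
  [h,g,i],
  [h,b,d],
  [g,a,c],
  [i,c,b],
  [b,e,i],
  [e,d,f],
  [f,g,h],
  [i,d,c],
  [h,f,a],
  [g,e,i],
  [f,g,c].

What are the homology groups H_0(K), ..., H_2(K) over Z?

Order the vertices as a < b < c < d < e < f < g < h < i. Listing each simplex with vertices in this order, K has dimension 2 with simplices:

  0-simplices (9): a, b, c, d, e, f, g, h, i
  1-simplices (27): ab, ac, ae, af, ag, ah, bc, bd, be, bh, bi, cd, cf, cg, ci, de, df, dh, di, ef, eg, ei, fg, fh, gh, gi, hi
  2-simplices (18): abc, abh, acg, aef, aeg, afh, bci, bde, bdh, bei, cdf, cdi, cfg, def, dhi, egi, fgh, ghi

giving chain groups C_0 ≅ Z^9, C_1 ≅ Z^27, C_2 ≅ Z^18.

The boundary map ∂_1: C_1 → C_0 maps an edge to its endpoints' difference, ∂[p,q] = q − p.
The 9×27 boundary matrix has rank 8 and Smith normal form diag(1,1,1,1,1,1,1,1).

∂_2: C_2 → C_1 sends each 2-simplex [p,q,r] to [q,r] − [p,r] + [p,q]. For instance
  ∂cfg = fg − cg + cf,
  ∂acg = cg − ag + ac.
As a 27×18 matrix over Z this has rank 18, with invariant factors (1,1,1,1,1,1,1,1,1,1,1,1,1,1,1,1,1,2).

From H_k ≅ ker(∂_k) / im(∂_{k+1}) we obtain:

  H_0: rank C_0 − rank ∂_1 = 9 − 8 = 1, and the invariant factors of ∂_1 are all 1, so H_0 = Z.
  H_1: rank ker ∂_1 − rank ∂_2 = (27 − 8) − 18 = 1, and ∂_2 has invariant factor 2 > 1, so H_1 = Z ⊕ Z/2Z.
  H_2: rank ker ∂_2 − rank ∂_3 = (18 − 18) − 0 = 0, and there is no ∂_3, so H_2 = 0.

(K is a triangulation of the Klein bottle.)

H_0 ≅ Z,  H_1 ≅ Z ⊕ Z/2Z,  H_2 = 0.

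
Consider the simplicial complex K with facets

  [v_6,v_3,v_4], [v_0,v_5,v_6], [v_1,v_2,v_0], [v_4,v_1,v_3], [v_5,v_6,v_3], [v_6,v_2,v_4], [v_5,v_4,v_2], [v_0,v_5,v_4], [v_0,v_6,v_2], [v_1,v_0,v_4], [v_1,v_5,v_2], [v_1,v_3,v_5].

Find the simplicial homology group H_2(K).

Order the vertices as v_0 < v_1 < v_2 < v_3 < v_4 < v_5 < v_6. Listing each simplex with vertices in this order, K has dimension 2 with simplices:

  0-simplices (7): [v_0], [v_1], [v_2], [v_3], [v_4], [v_5], [v_6]
  1-simplices (18): (18 of them)
  2-simplices (12): (12 of them)

Hence C_0 ≅ Z^7, C_1 ≅ Z^18, C_2 ≅ Z^12.

The boundary map ∂_1: C_1 → C_0 maps an edge to its endpoints' difference, ∂[p,q] = q − p. For instance
  ∂[v_4,v_6] = [v_6] − [v_4].
The 7×18 boundary matrix has rank 6 and Smith normal form diag(1,1,1,1,1,1).

∂_2: C_2 → C_1 maps a triangle to the signed sum of its edges. For instance
  ∂[v_1,v_2,v_5] = [v_2,v_5] − [v_1,v_5] + [v_1,v_2],
  ∂[v_0,v_1,v_4] = [v_1,v_4] − [v_0,v_4] + [v_0,v_1].
As a 18×12 matrix over Z this has rank 12, with invariant factors (1,1,1,1,1,1,1,1,1,1,1,2).

From H_k ≅ ker(∂_k) / im(∂_{k+1}) we obtain:

  H_2: rank ker ∂_2 − rank ∂_3 = (12 − 12) − 0 = 0, and there is no ∂_3, so H_2 ≅ 0.

H_2 ≅ 0.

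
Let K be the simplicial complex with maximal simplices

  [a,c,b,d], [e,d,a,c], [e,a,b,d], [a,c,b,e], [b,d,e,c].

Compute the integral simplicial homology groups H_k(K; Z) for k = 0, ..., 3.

We work with the vertex ordering a < b < c < d < e. The simplices of K, each written with vertices in increasing order, are:

  0-simplices (5): a, b, c, d, e
  1-simplices (10): ab, ac, ad, ae, bc, bd, be, cd, ce, de
  2-simplices (10): abc, abd, abe, acd, ace, ade, bcd, bce, bde, cde
  3-simplices (5): abcd, abce, abde, acde, bcde

giving chain groups C_0 ≅ Z^5, C_1 ≅ Z^10, C_2 ≅ Z^10, C_3 ≅ Z^5.

The boundary map ∂_1: C_1 → C_0 sends each edge [p,q] (with p < q) to q − p.
The resulting 5×10 matrix has rank 4, and its Smith normal form has invariant factors (1,1,1,1).

Boundary ∂_2: C_2 → C_1 sends each 2-simplex [p,q,r] to [q,r] − [p,r] + [p,q]. For instance
  ∂cde = de − ce + cd,
  ∂abd = bd − ad + ab.
As a 10×10 matrix over Z this has rank 6, with invariant factors (1,1,1,1,1,1).

The boundary map ∂_3: C_3 → C_2 sends each 3-simplex σ to the alternating sum Σ_i (−1)^i (σ with its i-th vertex removed). For instance
  ∂abcd = bcd − acd + abd − abc,
  ∂abce = bce − ace + abe − abc.
As a 10×5 matrix over Z this has rank 4, with invariant factors (1,1,1,1).

Computing H_k = (kernel of ∂_k) / (image of ∂_{k+1}):

  H_0: rank C_0 − rank ∂_1 = 5 − 4 = 1, and the invariant factors of ∂_1 are all 1, so H_0 ≅ Z.
  H_1: rank ker ∂_1 − rank ∂_2 = (10 − 4) − 6 = 0, and the invariant factors of ∂_2 are all 1, so H_1 ≅ 0.
  H_2: rank ker ∂_2 − rank ∂_3 = (10 − 6) − 4 = 0, and the invariant factors of ∂_3 are all 1, so H_2 ≅ 0.
  H_3: rank ker ∂_3 − rank ∂_4 = (5 − 4) − 0 = 1, and there is no ∂_4, so H_3 ≅ Z.

H_0 = Z,  H_1 = 0,  H_2 = 0,  H_3 = Z.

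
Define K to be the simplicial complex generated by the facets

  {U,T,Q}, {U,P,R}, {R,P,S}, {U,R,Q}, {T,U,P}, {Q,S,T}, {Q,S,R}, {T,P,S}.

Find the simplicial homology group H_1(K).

Order the vertices as P < Q < R < S < T < U. Listing each simplex with vertices in this order, K has dimension 2 with simplices:

  0-simplices (6): P, Q, R, S, T, U
  1-simplices (12): PR, PS, PT, PU, QR, QS, QT, QU, RS, RU, ST, TU
  2-simplices (8): PRS, PRU, PST, PTU, QRS, QRU, QST, QTU

Hence C_0 ≅ Z^6, C_1 ≅ Z^12, C_2 ≅ Z^8.

The boundary map ∂_1: C_1 → C_0 maps an edge to its endpoints' difference, ∂[p,q] = q − p. For instance
  ∂QR = R − Q.
The 6×12 boundary matrix has rank 5 and Smith normal form diag(1,1,1,1,1).

The boundary map ∂_2: C_2 → C_1 maps a triangle to the signed sum of its edges. For instance
  ∂PST = ST − PT + PS,
  ∂QRU = RU − QU + QR.
This gives a 12×8 integer matrix of rank 7; reducing to Smith normal form yields diagonal entries (1,1,1,1,1,1,1).

Computing H_k = (kernel of ∂_k) / (image of ∂_{k+1}):

  H_1: rank ker ∂_1 − rank ∂_2 = (12 − 5) − 7 = 0, and the invariant factors of ∂_2 are all 1, so H_1 ≅ 0.

H_1 = 0.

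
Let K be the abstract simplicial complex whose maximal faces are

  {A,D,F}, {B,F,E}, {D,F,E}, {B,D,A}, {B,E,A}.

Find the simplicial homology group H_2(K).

Fix the vertex order A < B < D < E < F and write every simplex with vertices in increasing order. Then dim K = 2 and the simplices of K are:

  0-simplices (5): A, B, D, E, F
  1-simplices (10): AB, AD, AE, AF, BD, BE, BF, DE, DF, EF
  2-simplices (5): ABD, ABE, ADF, BEF, DEF

giving chain groups C_0 ≅ Z^5, C_1 ≅ Z^10, C_2 ≅ Z^5.

∂_1: C_1 → C_0 maps an edge to its endpoints' difference, ∂[p,q] = q − p.
This gives a 5×10 integer matrix of rank 4; reducing to Smith normal form yields diagonal entries (1,1,1,1).

∂_2: C_2 → C_1 acts by ∂[p,q,r] = [q,r] − [p,r] + [p,q]. For instance
  ∂DEF = EF − DF + DE,
  ∂ABD = BD − AD + AB.
This gives a 10×5 integer matrix of rank 5; reducing to Smith normal form yields diagonal entries (1,1,1,1,1).

Now H_k = ker ∂_k / im ∂_{k+1}, so:

  H_2: rank ker ∂_2 − rank ∂_3 = (5 − 5) − 0 = 0, and there is no ∂_3, so H_2 = 0.

H_2 = 0.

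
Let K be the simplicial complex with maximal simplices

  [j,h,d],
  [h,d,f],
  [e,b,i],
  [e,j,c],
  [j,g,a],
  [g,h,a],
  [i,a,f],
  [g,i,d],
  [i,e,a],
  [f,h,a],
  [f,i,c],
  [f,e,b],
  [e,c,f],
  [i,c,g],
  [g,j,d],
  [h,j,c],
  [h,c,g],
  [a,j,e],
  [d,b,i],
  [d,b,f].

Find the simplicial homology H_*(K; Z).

H_0 ≅ Z,  H_1 ≅ Z ⊕ Z/2,  H_2 = 0.

Take the total order a < b < c < d < e < f < g < h < i < j on the vertex set. Then K (dimension 2) consists of the simplices:

  0-simplices (10): a, b, c, d, e, f, g, h, i, j
  1-simplices (30): ae, af, ag, ah, ai, aj, bd, be, bf, bi, ce, cf, cg, ch, ci, cj, df, dg, dh, di, dj, ef, ei, ej, fh, fi, gh, gi, gj, hj
  2-simplices (20): aei, aej, afh, afi, agh, agj, bdf, bdi, bef, bei, cef, cej, cfi, cgh, cgi, chj, dfh, dgi, dgj, dhj

Hence C_0 ≅ Z^10, C_1 ≅ Z^30, C_2 ≅ Z^20.

∂_1: C_1 → C_0 is given by ∂[p,q] = [q] − [p]. For instance
  ∂be = e − b.
As a 10×30 matrix over Z this has rank 9, with invariant factors (1,1,1,1,1,1,1,1,1).

∂_2: C_2 → C_1 maps a triangle to the signed sum of its edges. For instance
  ∂chj = hj − cj + ch,
  ∂afi = fi − ai + af.
As a 30×20 matrix over Z this has rank 20, with invariant factors (1,1,1,1,1,1,1,1,1,1,1,1,1,1,1,1,1,1,1,2).

Reading off H_k = ker ∂_k / im ∂_{k+1}:

  H_0: rank C_0 − rank ∂_1 = 10 − 9 = 1, and the invariant factors of ∂_1 are all 1, so H_0 = Z.
  H_1: rank ker ∂_1 − rank ∂_2 = (30 − 9) − 20 = 1, and ∂_2 has invariant factor 2 > 1, so H_1 = Z ⊕ Z/2.
  H_2: rank ker ∂_2 − rank ∂_3 = (20 − 20) − 0 = 0, and there is no ∂_3, so H_2 = 0.

As a check, the Euler characteristic is 10 − 30 + 20 = 0, which agrees with 1 − 1 + 0 = 0.
(K is a triangulation of the Klein bottle.)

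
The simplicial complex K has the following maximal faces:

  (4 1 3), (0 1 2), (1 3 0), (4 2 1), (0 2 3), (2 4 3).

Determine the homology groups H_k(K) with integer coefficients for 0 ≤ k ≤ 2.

H_0 = Z,  H_1 = 0,  H_2 = Z.

Fix the vertex order 0 < 1 < 2 < 3 < 4 and write every simplex with vertices in increasing order. Then dim K = 2 and the simplices of K are:

  0-simplices (5): [0], [1], [2], [3], [4]
  1-simplices (9): [0,1], [0,2], [0,3], [1,2], [1,3], [1,4], [2,3], [2,4], [3,4]
  2-simplices (6): [0,1,2], [0,1,3], [0,2,3], [1,2,4], [1,3,4], [2,3,4]

Hence C_0 ≅ Z^5, C_1 ≅ Z^9, C_2 ≅ Z^6.

∂_1: C_1 → C_0 sends each edge [p,q] (with p < q) to q − p. For instance
  ∂[0,1] = [1] − [0].
The 5×9 boundary matrix has rank 4 and Smith normal form diag(1,1,1,1).

∂_2: C_2 → C_1 sends each 2-simplex [p,q,r] to [q,r] − [p,r] + [p,q]. For instance
  ∂[0,1,3] = [1,3] − [0,3] + [0,1],
  ∂[0,2,3] = [2,3] − [0,3] + [0,2].
The resulting 9×6 matrix has rank 5, and its Smith normal form has invariant factors (1,1,1,1,1).

Computing H_k = (kernel of ∂_k) / (image of ∂_{k+1}):

  H_0: rank C_0 − rank ∂_1 = 5 − 4 = 1, and the invariant factors of ∂_1 are all 1, so H_0 ≅ Z.
  H_1: rank ker ∂_1 − rank ∂_2 = (9 − 4) − 5 = 0, and the invariant factors of ∂_2 are all 1, so H_1 ≅ 0.
  H_2: rank ker ∂_2 − rank ∂_3 = (6 − 5) − 0 = 1, and there is no ∂_3, so H_2 ≅ Z.

As a check, the Euler characteristic is 5 − 9 + 6 = 2, which agrees with 1 − 0 + 1 = 2.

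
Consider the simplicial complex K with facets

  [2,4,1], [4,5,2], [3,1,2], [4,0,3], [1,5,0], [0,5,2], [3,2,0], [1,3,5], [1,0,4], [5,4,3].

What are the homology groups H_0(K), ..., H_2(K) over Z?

Take the total order 0 < 1 < 2 < 3 < 4 < 5 on the vertex set. Then K (dimension 2) consists of the simplices:

  0-simplices (6): [0], [1], [2], [3], [4], [5]
  1-simplices (15): [0,1], [0,2], [0,3], [0,4], [0,5], [1,2], [1,3], [1,4], [1,5], [2,3], [2,4], [2,5], [3,4], [3,5], [4,5]
  2-simplices (10): [0,1,4], [0,1,5], [0,2,3], [0,2,5], [0,3,4], [1,2,3], [1,2,4], [1,3,5], [2,4,5], [3,4,5]

Hence C_0 ≅ Z^6, C_1 ≅ Z^15, C_2 ≅ Z^10.

Boundary ∂_1: C_1 → C_0 sends each edge [p,q] (with p < q) to q − p. For instance
  ∂[2,5] = [5] − [2].
This gives a 6×15 integer matrix of rank 5; reducing to Smith normal form yields diagonal entries (1,1,1,1,1).

∂_2: C_2 → C_1 sends each 2-simplex [p,q,r] to [q,r] − [p,r] + [p,q]. For instance
  ∂[1,3,5] = [3,5] − [1,5] + [1,3],
  ∂[0,2,3] = [2,3] − [0,3] + [0,2].
As a 15×10 matrix over Z this has rank 10, with invariant factors (1,1,1,1,1,1,1,1,1,2).

Reading off H_k = ker ∂_k / im ∂_{k+1}:

  H_0: rank C_0 − rank ∂_1 = 6 − 5 = 1, and the invariant factors of ∂_1 are all 1, so H_0 = Z.
  H_1: rank ker ∂_1 − rank ∂_2 = (15 − 5) − 10 = 0, and ∂_2 has invariant factor 2 > 1, so H_1 = Z/2.
  H_2: rank ker ∂_2 − rank ∂_3 = (10 − 10) − 0 = 0, and there is no ∂_3, so H_2 = 0.

H_0 = Z,  H_1 = Z/2,  H_2 = 0.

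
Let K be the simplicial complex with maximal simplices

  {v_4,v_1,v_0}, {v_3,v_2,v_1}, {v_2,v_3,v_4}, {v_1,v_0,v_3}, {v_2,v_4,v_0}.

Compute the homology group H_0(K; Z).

Order the vertices as v_0 < v_1 < v_2 < v_3 < v_4. Listing each simplex with vertices in this order, K has dimension 2 with simplices:

  0-simplices (5): [v_0], [v_1], [v_2], [v_3], [v_4]
  1-simplices (10): [v_0,v_1], [v_0,v_2], [v_0,v_3], [v_0,v_4], [v_1,v_2], [v_1,v_3], [v_1,v_4], [v_2,v_3], [v_2,v_4], [v_3,v_4]
  2-simplices (5): [v_0,v_1,v_3], [v_0,v_1,v_4], [v_0,v_2,v_4], [v_1,v_2,v_3], [v_2,v_3,v_4]

giving chain groups C_0 ≅ Z^5, C_1 ≅ Z^10, C_2 ≅ Z^5.

Boundary ∂_1: C_1 → C_0 is given by ∂[p,q] = [q] − [p].
The resulting 5×10 matrix has rank 4, and its Smith normal form has invariant factors (1,1,1,1).

Boundary ∂_2: C_2 → C_1 sends each 2-simplex [p,q,r] to [q,r] − [p,r] + [p,q]. For instance
  ∂[v_1,v_2,v_3] = [v_2,v_3] − [v_1,v_3] + [v_1,v_2],
  ∂[v_2,v_3,v_4] = [v_3,v_4] − [v_2,v_4] + [v_2,v_3].
As a 10×5 matrix over Z this has rank 5, with invariant factors (1,1,1,1,1).

Computing H_k = (kernel of ∂_k) / (image of ∂_{k+1}):

  H_0: rank C_0 − rank ∂_1 = 5 − 4 = 1, and the invariant factors of ∂_1 are all 1, so H_0 = Z.

H_0 ≅ Z.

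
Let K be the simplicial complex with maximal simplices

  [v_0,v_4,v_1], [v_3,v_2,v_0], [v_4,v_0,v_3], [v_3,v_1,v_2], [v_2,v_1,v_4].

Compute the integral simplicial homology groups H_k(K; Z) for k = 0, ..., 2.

Take the total order v_0 < v_1 < v_2 < v_3 < v_4 on the vertex set. Then K (dimension 2) consists of the simplices:

  0-simplices (5): [v_0], [v_1], [v_2], [v_3], [v_4]
  1-simplices (10): [v_0,v_1], [v_0,v_2], [v_0,v_3], [v_0,v_4], [v_1,v_2], [v_1,v_3], [v_1,v_4], [v_2,v_3], [v_2,v_4], [v_3,v_4]
  2-simplices (5): [v_0,v_1,v_4], [v_0,v_2,v_3], [v_0,v_3,v_4], [v_1,v_2,v_3], [v_1,v_2,v_4]

giving chain groups C_0 ≅ Z^5, C_1 ≅ Z^10, C_2 ≅ Z^5.

Boundary ∂_1: C_1 → C_0 maps an edge to its endpoints' difference, ∂[p,q] = q − p. For instance
  ∂[v_0,v_1] = [v_1] − [v_0].
The resulting 5×10 matrix has rank 4, and its Smith normal form has invariant factors (1,1,1,1).

∂_2: C_2 → C_1 sends each 2-simplex [p,q,r] to [q,r] − [p,r] + [p,q]. For instance
  ∂[v_1,v_2,v_4] = [v_2,v_4] − [v_1,v_4] + [v_1,v_2],
  ∂[v_0,v_2,v_3] = [v_2,v_3] − [v_0,v_3] + [v_0,v_2].
The 10×5 boundary matrix has rank 5 and Smith normal form diag(1,1,1,1,1).

Reading off H_k = ker ∂_k / im ∂_{k+1}:

  H_0: rank C_0 − rank ∂_1 = 5 − 4 = 1, and the invariant factors of ∂_1 are all 1, so H_0 = Z.
  H_1: rank ker ∂_1 − rank ∂_2 = (10 − 4) − 5 = 1, and the invariant factors of ∂_2 are all 1, so H_1 = Z.
  H_2: rank ker ∂_2 − rank ∂_3 = (5 − 5) − 0 = 0, and there is no ∂_3, so H_2 = 0.

H_0 = Z,  H_1 = Z,  H_2 = 0.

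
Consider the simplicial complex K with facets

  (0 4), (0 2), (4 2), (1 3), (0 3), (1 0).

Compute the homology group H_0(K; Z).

Take the total order 0 < 1 < 2 < 3 < 4 on the vertex set. Then K (dimension 1) consists of the simplices:

  0-simplices (5): [0], [1], [2], [3], [4]
  1-simplices (6): [0,1], [0,2], [0,3], [0,4], [1,3], [2,4]

Hence C_0 ≅ Z^5, C_1 ≅ Z^6.

The boundary map ∂_1: C_1 → C_0 sends each edge [p,q] (with p < q) to q − p. For instance
  ∂[1,3] = [3] − [1].
This gives a 5×6 integer matrix of rank 4; reducing to Smith normal form yields diagonal entries (1,1,1,1).

Reading off H_k = ker ∂_k / im ∂_{k+1}:

  H_0: rank C_0 − rank ∂_1 = 5 − 4 = 1, and the invariant factors of ∂_1 are all 1, so H_0 ≅ Z.

H_0 = Z.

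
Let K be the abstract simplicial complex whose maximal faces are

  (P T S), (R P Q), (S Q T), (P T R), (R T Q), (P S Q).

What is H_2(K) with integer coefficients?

H_2 = Z.

Fix the vertex order P < Q < R < S < T and write every simplex with vertices in increasing order. Then dim K = 2 and the simplices of K are:

  0-simplices (5): P, Q, R, S, T
  1-simplices (9): PQ, PR, PS, PT, QR, QS, QT, RT, ST
  2-simplices (6): PQR, PQS, PRT, PST, QRT, QST

giving chain groups C_0 ≅ Z^5, C_1 ≅ Z^9, C_2 ≅ Z^6.

The boundary map ∂_1: C_1 → C_0 is given by ∂[p,q] = [q] − [p].
This gives a 5×9 integer matrix of rank 4; reducing to Smith normal form yields diagonal entries (1,1,1,1).

∂_2: C_2 → C_1 sends each 2-simplex [p,q,r] to [q,r] − [p,r] + [p,q]. For instance
  ∂PQS = QS − PS + PQ,
  ∂QST = ST − QT + QS.
The resulting 9×6 matrix has rank 5, and its Smith normal form has invariant factors (1,1,1,1,1).

Computing H_k = (kernel of ∂_k) / (image of ∂_{k+1}):

  H_2: rank ker ∂_2 − rank ∂_3 = (6 − 5) − 0 = 1, and there is no ∂_3, so H_2 ≅ Z.

(K is a triangulation of the 2-sphere S^2.)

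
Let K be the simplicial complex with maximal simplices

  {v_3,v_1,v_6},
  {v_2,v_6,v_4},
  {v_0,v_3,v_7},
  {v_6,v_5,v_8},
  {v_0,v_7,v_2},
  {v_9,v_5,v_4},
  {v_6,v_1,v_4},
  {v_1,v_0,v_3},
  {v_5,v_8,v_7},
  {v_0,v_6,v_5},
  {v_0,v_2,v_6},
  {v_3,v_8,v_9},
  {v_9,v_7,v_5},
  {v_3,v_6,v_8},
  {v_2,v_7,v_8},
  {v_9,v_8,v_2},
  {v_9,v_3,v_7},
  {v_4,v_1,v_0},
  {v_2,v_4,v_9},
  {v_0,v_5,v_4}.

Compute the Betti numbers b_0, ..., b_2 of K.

Take the total order v_0 < v_1 < v_2 < v_3 < v_4 < v_5 < v_6 < v_7 < v_8 < v_9 on the vertex set. Then K (dimension 2) consists of the simplices:

  0-simplices (10): [v_0], [v_1], [v_2], [v_3], [v_4], [v_5], [v_6], [v_7], [v_8], [v_9]
  1-simplices (30): (30 of them)
  2-simplices (20): (20 of them)

so the chain groups are C_0 ≅ Z^10, C_1 ≅ Z^30, C_2 ≅ Z^20.

The boundary map ∂_1: C_1 → C_0 is given by ∂[p,q] = [q] − [p]. For instance
  ∂[v_6,v_8] = [v_8] − [v_6].
The resulting 10×30 matrix has rank 9, and its Smith normal form has invariant factors (1,1,1,1,1,1,1,1,1).

The boundary map ∂_2: C_2 → C_1 sends each 2-simplex [p,q,r] to [q,r] − [p,r] + [p,q]. For instance
  ∂[v_3,v_7,v_9] = [v_7,v_9] − [v_3,v_9] + [v_3,v_7],
  ∂[v_0,v_4,v_5] = [v_4,v_5] − [v_0,v_5] + [v_0,v_4].
The 30×20 boundary matrix has rank 20 and Smith normal form diag(1,1,1,1,1,1,1,1,1,1,1,1,1,1,1,1,1,1,1,2).

Reading off H_k = ker ∂_k / im ∂_{k+1}:

  H_0: rank C_0 − rank ∂_1 = 10 − 9 = 1, and the invariant factors of ∂_1 are all 1, so H_0 = Z.
  H_1: rank ker ∂_1 − rank ∂_2 = (30 − 9) − 20 = 1, and ∂_2 has invariant factor 2 > 1, so H_1 = Z × Z/2.
  H_2: rank ker ∂_2 − rank ∂_3 = (20 − 20) − 0 = 0, and there is no ∂_3, so H_2 = 0.

As a check, the Euler characteristic is 10 − 30 + 20 = 0, which agrees with 1 − 1 + 0 = 0.
(K is a triangulation of the Klein bottle.)

Hence the Betti numbers are b_0 = 1, b_1 = 1, b_2 = 0.

b_0 = 1, b_1 = 1, b_2 = 0.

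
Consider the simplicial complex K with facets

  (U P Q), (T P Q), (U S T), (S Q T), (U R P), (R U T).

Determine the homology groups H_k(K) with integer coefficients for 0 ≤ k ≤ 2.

Fix the vertex order P < Q < R < S < T < U and write every simplex with vertices in increasing order. Then dim K = 2 and the simplices of K are:

  0-simplices (6): P, Q, R, S, T, U
  1-simplices (12): PQ, PR, PT, PU, QS, QT, QU, RT, RU, ST, SU, TU
  2-simplices (6): PQT, PQU, PRU, QST, RTU, STU

so the chain groups are C_0 ≅ Z^6, C_1 ≅ Z^12, C_2 ≅ Z^6.

∂_1: C_1 → C_0 sends each edge [p,q] (with p < q) to q − p. For instance
  ∂PR = R − P.
As a 6×12 matrix over Z this has rank 5, with invariant factors (1,1,1,1,1).

Boundary ∂_2: C_2 → C_1 acts by ∂[p,q,r] = [q,r] − [p,r] + [p,q]. For instance
  ∂PRU = RU − PU + PR,
  ∂STU = TU − SU + ST.
The resulting 12×6 matrix has rank 6, and its Smith normal form has invariant factors (1,1,1,1,1,1).

Reading off H_k = ker ∂_k / im ∂_{k+1}:

  H_0: rank C_0 − rank ∂_1 = 6 − 5 = 1, and the invariant factors of ∂_1 are all 1, so H_0 ≅ Z.
  H_1: rank ker ∂_1 − rank ∂_2 = (12 − 5) − 6 = 1, and the invariant factors of ∂_2 are all 1, so H_1 ≅ Z.
  H_2: rank ker ∂_2 − rank ∂_3 = (6 − 6) − 0 = 0, and there is no ∂_3, so H_2 ≅ 0.

As a check, the Euler characteristic is 6 − 12 + 6 = 0, which agrees with 1 − 1 + 0 = 0.

H_0 = Z,  H_1 = Z,  H_2 = 0.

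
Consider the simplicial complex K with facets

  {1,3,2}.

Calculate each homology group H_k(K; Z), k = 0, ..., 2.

We work with the vertex ordering 1 < 2 < 3. The simplices of K, each written with vertices in increasing order, are:

  0-simplices (3): [1], [2], [3]
  1-simplices (3): [1,2], [1,3], [2,3]
  2-simplices (1): [1,2,3]

giving chain groups C_0 ≅ Z^3, C_1 ≅ Z^3, C_2 ≅ Z^1.

Boundary ∂_1: C_1 → C_0 sends each edge [p,q] (with p < q) to q − p. For instance
  ∂[1,3] = [3] − [1].
The resulting 3×3 matrix has rank 2, and its Smith normal form has invariant factors (1,1).

Boundary ∂_2: C_2 → C_1 sends each 2-simplex [p,q,r] to [q,r] − [p,r] + [p,q]. For instance
  ∂[1,2,3] = [2,3] − [1,3] + [1,2].
The resulting 3×1 matrix has rank 1, and its Smith normal form has invariant factors (1).

Now H_k = ker ∂_k / im ∂_{k+1}, so:

  H_0: rank C_0 − rank ∂_1 = 3 − 2 = 1, and the invariant factors of ∂_1 are all 1, so H_0 = Z.
  H_1: rank ker ∂_1 − rank ∂_2 = (3 − 2) − 1 = 0, and the invariant factors of ∂_2 are all 1, so H_1 = 0.
  H_2: rank ker ∂_2 − rank ∂_3 = (1 − 1) − 0 = 0, and there is no ∂_3, so H_2 = 0.

H_0 = Z,  H_1 = 0,  H_2 = 0.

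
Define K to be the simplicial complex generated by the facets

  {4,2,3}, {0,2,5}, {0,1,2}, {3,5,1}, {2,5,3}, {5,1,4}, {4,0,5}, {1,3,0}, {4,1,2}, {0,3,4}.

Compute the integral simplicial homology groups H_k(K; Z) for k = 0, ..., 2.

Take the total order 0 < 1 < 2 < 3 < 4 < 5 on the vertex set. Then K (dimension 2) consists of the simplices:

  0-simplices (6): [0], [1], [2], [3], [4], [5]
  1-simplices (15): [0,1], [0,2], [0,3], [0,4], [0,5], [1,2], [1,3], [1,4], [1,5], [2,3], [2,4], [2,5], [3,4], [3,5], [4,5]
  2-simplices (10): [0,1,2], [0,1,3], [0,2,5], [0,3,4], [0,4,5], [1,2,4], [1,3,5], [1,4,5], [2,3,4], [2,3,5]

so the chain groups are C_0 ≅ Z^6, C_1 ≅ Z^15, C_2 ≅ Z^10.

∂_1: C_1 → C_0 sends each edge [p,q] (with p < q) to q − p. For instance
  ∂[2,4] = [4] − [2].
As a 6×15 matrix over Z this has rank 5, with invariant factors (1,1,1,1,1).

The boundary map ∂_2: C_2 → C_1 maps a triangle to the signed sum of its edges. For instance
  ∂[0,1,2] = [1,2] − [0,2] + [0,1],
  ∂[1,2,4] = [2,4] − [1,4] + [1,2].
As a 15×10 matrix over Z this has rank 10, with invariant factors (1,1,1,1,1,1,1,1,1,2).

Reading off H_k = ker ∂_k / im ∂_{k+1}:

  H_0: rank C_0 − rank ∂_1 = 6 − 5 = 1, and the invariant factors of ∂_1 are all 1, so H_0 ≅ Z.
  H_1: rank ker ∂_1 − rank ∂_2 = (15 − 5) − 10 = 0, and ∂_2 has invariant factor 2 > 1, so H_1 ≅ Z/2.
  H_2: rank ker ∂_2 − rank ∂_3 = (10 − 10) − 0 = 0, and there is no ∂_3, so H_2 ≅ 0.

As a check, the Euler characteristic is 6 − 15 + 10 = 1, which agrees with 1 − 0 + 0 = 1.

H_0 ≅ Z,  H_1 ≅ Z/2,  H_2 = 0.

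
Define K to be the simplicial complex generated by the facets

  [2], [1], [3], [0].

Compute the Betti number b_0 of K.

We work with the vertex ordering 0 < 1 < 2 < 3. The simplices of K, each written with vertices in increasing order, are:

  0-simplices (4): [0], [1], [2], [3]

giving chain groups C_0 ≅ Z^4.

Computing H_k = (kernel of ∂_k) / (image of ∂_{k+1}):

  H_0: rank C_0 − rank ∂_1 = 4 − 0 = 4, and there is no ∂_1, so H_0 ≅ Z^4.

Hence the Betti numbers are b_0 = 4.

b_0 = 4.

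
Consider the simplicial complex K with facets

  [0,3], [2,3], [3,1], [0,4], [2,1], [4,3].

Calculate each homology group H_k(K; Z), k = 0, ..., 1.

H_0 ≅ Z,  H_1 ≅ Z^2.

Take the total order 0 < 1 < 2 < 3 < 4 on the vertex set. Then K (dimension 1) consists of the simplices:

  0-simplices (5): [0], [1], [2], [3], [4]
  1-simplices (6): [0,3], [0,4], [1,2], [1,3], [2,3], [3,4]

Hence C_0 ≅ Z^5, C_1 ≅ Z^6.

Boundary ∂_1: C_1 → C_0 is given by ∂[p,q] = [q] − [p].
The resulting 5×6 matrix has rank 4, and its Smith normal form has invariant factors (1,1,1,1).

Now H_k = ker ∂_k / im ∂_{k+1}, so:

  H_0: rank C_0 − rank ∂_1 = 5 − 4 = 1, and the invariant factors of ∂_1 are all 1, so H_0 ≅ Z.
  H_1: rank ker ∂_1 − rank ∂_2 = (6 − 4) − 0 = 2, and there is no ∂_2, so H_1 ≅ Z^2.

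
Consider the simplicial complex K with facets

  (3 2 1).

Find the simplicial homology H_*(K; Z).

Fix the vertex order 1 < 2 < 3 and write every simplex with vertices in increasing order. Then dim K = 2 and the simplices of K are:

  0-simplices (3): [1], [2], [3]
  1-simplices (3): [1,2], [1,3], [2,3]
  2-simplices (1): [1,2,3]

so the chain groups are C_0 ≅ Z^3, C_1 ≅ Z^3, C_2 ≅ Z^1.

∂_1: C_1 → C_0 is given by ∂[p,q] = [q] − [p]. For instance
  ∂[1,3] = [3] − [1].
This gives a 3×3 integer matrix of rank 2; reducing to Smith normal form yields diagonal entries (1,1).

Boundary ∂_2: C_2 → C_1 acts by ∂[p,q,r] = [q,r] − [p,r] + [p,q]. For instance
  ∂[1,2,3] = [2,3] − [1,3] + [1,2].
The resulting 3×1 matrix has rank 1, and its Smith normal form has invariant factors (1).

From H_k ≅ ker(∂_k) / im(∂_{k+1}) we obtain:

  H_0: rank C_0 − rank ∂_1 = 3 − 2 = 1, and the invariant factors of ∂_1 are all 1, so H_0 ≅ Z.
  H_1: rank ker ∂_1 − rank ∂_2 = (3 − 2) − 1 = 0, and the invariant factors of ∂_2 are all 1, so H_1 ≅ 0.
  H_2: rank ker ∂_2 − rank ∂_3 = (1 − 1) − 0 = 0, and there is no ∂_3, so H_2 ≅ 0.

H_0 ≅ Z,  H_1 = 0,  H_2 = 0.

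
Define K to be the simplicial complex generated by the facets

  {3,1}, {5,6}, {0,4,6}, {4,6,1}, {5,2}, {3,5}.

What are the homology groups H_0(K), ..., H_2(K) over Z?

Take the total order 0 < 1 < 2 < 3 < 4 < 5 < 6 on the vertex set. Then K (dimension 2) consists of the simplices:

  0-simplices (7): [0], [1], [2], [3], [4], [5], [6]
  1-simplices (9): [0,4], [0,6], [1,3], [1,4], [1,6], [2,5], [3,5], [4,6], [5,6]
  2-simplices (2): [0,4,6], [1,4,6]

giving chain groups C_0 ≅ Z^7, C_1 ≅ Z^9, C_2 ≅ Z^2.

Boundary ∂_1: C_1 → C_0 maps an edge to its endpoints' difference, ∂[p,q] = q − p.
As a 7×9 matrix over Z this has rank 6, with invariant factors (1,1,1,1,1,1).

∂_2: C_2 → C_1 maps a triangle to the signed sum of its edges. For instance
  ∂[1,4,6] = [4,6] − [1,6] + [1,4],
  ∂[0,4,6] = [4,6] − [0,6] + [0,4].
The 9×2 boundary matrix has rank 2 and Smith normal form diag(1,1).

Now H_k = ker ∂_k / im ∂_{k+1}, so:

  H_0: rank C_0 − rank ∂_1 = 7 − 6 = 1, and the invariant factors of ∂_1 are all 1, so H_0 = Z.
  H_1: rank ker ∂_1 − rank ∂_2 = (9 − 6) − 2 = 1, and the invariant factors of ∂_2 are all 1, so H_1 = Z.
  H_2: rank ker ∂_2 − rank ∂_3 = (2 − 2) − 0 = 0, and there is no ∂_3, so H_2 = 0.

H_0 = Z,  H_1 = Z,  H_2 = 0.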